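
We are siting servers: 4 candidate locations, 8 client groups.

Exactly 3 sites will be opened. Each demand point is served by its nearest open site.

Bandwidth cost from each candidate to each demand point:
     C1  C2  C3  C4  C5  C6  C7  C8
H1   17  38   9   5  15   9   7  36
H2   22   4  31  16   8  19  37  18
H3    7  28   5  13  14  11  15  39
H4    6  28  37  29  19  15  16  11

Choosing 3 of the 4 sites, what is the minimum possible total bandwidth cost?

59

Open {H1, H2, H4}.
  C1→H4 6, C2→H2 4, C3→H1 9, C4→H1 5, C5→H2 8, C6→H1 9, C7→H1 7, C8→H4 11  ⇒ total 59.
Compare {H1, H2, H3}: total 63.
Compare {H2, H3, H4}: total 73.
No size-3 selection does better; minimum is 59.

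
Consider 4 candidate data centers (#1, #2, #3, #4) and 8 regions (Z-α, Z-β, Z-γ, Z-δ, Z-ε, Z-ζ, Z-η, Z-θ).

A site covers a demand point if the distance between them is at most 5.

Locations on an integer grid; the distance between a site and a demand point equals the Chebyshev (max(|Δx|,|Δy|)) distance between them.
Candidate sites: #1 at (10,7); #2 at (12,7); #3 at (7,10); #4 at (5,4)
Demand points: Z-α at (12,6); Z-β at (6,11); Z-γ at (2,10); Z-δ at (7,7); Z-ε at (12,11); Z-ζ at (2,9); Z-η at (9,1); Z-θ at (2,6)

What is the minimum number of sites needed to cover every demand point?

2

Coverage sets (demand points within 5 of each site):
  #1: {Z-α, Z-β, Z-δ, Z-ε}
  #2: {Z-α, Z-δ, Z-ε}
  #3: {Z-α, Z-β, Z-γ, Z-δ, Z-ε, Z-ζ, Z-θ}
  #4: {Z-δ, Z-ζ, Z-η, Z-θ}
No single site covers all 8 demand points.
But {#3, #4} covers everything, so the minimum is 2.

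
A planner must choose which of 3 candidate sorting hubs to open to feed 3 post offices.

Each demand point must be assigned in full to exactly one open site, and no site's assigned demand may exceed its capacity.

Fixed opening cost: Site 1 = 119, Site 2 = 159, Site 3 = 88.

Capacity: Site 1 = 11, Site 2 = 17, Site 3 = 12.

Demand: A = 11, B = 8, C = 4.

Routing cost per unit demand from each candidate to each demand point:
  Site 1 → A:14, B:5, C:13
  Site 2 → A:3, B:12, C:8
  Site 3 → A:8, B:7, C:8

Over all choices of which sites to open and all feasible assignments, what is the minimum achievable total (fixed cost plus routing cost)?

368

Open {Site 2, Site 3}; cheapest assignment that respects the capacities:
  Site 2 (cap 17, load 15): A, C — cost 11×3 + 4×8 = 65
  Site 3 (cap 12, load 8): B — cost 8×7 = 56
  Shipping 121, fixed 247 → total 368.
  Any other capacity-feasible assignment to {Site 2, Site 3} ships for at least 121.
Compare {Site 1, Site 2}: its best feasible assignment gives total 383.
Compare {Site 1, Site 3}: its best feasible assignment gives total 449.
Every other set of open sites that can feasibly serve all demand totals ≥ 383 even under its best assignment. Minimum: 368.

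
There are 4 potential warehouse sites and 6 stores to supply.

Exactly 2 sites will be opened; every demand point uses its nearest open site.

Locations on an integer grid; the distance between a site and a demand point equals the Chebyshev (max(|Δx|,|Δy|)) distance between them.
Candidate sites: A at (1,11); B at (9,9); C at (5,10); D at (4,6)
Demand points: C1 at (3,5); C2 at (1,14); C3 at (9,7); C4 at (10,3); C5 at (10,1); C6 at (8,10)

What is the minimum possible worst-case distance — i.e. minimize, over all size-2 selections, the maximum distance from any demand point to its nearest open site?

6

Open {A, D}.
  Farthest demand point is C4 at distance 6 (to D); all others are ≤ 6.
With {C, D} the worst case is 6.
With {A, B} the worst case is 8.
No size-2 selection achieves below 6.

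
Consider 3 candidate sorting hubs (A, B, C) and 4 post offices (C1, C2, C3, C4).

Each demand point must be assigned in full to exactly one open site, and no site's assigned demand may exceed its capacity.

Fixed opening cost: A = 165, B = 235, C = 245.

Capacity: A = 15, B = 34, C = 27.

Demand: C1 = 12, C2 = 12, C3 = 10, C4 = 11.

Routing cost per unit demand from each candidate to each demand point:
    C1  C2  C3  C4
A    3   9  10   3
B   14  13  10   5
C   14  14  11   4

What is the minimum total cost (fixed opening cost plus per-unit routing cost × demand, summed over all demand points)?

747

Open {A, B}; cheapest assignment that respects the capacities:
  A (cap 15, load 12): C1 — cost 12×3 = 36
  B (cap 34, load 33): C2, C3, C4 — cost 12×13 + 10×10 + 11×5 = 311
  Shipping 347, fixed 400 → total 747.
  Any other capacity-feasible assignment to {A, B} ships for at least 347.
Compare {B, C}: its best feasible assignment gives total 948.
Compare {A, B, C}: its best feasible assignment gives total 981.
Every other set of open sites that can feasibly serve all demand totals ≥ 948 even under its best assignment. Minimum: 747.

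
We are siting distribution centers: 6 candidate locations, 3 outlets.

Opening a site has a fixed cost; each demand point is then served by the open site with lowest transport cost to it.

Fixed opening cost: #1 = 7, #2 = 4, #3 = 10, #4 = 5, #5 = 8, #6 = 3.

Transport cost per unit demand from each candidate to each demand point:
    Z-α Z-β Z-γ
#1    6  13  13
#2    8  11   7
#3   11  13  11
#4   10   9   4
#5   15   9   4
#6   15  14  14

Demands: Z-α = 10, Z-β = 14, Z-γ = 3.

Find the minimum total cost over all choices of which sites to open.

Open {#1, #4}: assign each demand point to its cheapest open site.
  Z-α→#1 10×6=60, Z-β→#4 14×9=126, Z-γ→#4 3×4=12
  transport cost 198, fixed 12 → total 210.
Compare {#1, #5}: transport cost 198 + fixed 15 = 213.
Compare {#1, #4, #6}: transport cost 198 + fixed 15 = 213.
Compare {#1, #2, #4}: transport cost 198 + fixed 16 = 214.
All other subsets cost ≥ 213. Minimum total cost: 210.

210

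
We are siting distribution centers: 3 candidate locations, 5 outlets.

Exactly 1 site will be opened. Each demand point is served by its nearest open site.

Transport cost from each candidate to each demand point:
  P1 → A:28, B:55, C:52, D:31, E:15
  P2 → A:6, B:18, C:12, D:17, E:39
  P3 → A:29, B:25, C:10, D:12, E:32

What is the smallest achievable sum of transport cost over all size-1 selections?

Open {P2}.
  A→P2 6, B→P2 18, C→P2 12, D→P2 17, E→P2 39  ⇒ total 92.
Compare {P3}: total 108.
Compare {P1}: total 181.

92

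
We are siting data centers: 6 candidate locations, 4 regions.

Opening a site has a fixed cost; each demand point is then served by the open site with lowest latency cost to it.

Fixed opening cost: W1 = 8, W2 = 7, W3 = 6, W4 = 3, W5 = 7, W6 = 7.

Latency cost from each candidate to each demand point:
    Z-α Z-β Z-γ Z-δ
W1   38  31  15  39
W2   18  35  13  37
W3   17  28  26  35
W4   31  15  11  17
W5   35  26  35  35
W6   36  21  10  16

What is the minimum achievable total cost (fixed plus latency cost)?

Open {W3, W4}: assign each demand point to its cheapest open site.
  Z-α→W3 17, Z-β→W4 15, Z-γ→W4 11, Z-δ→W4 17
  latency cost 60, fixed 9 → total 69.
Compare {W2, W4}: latency cost 61 + fixed 10 = 71.
Compare {W3, W4, W6}: latency cost 58 + fixed 16 = 74.
Compare {W2, W3, W4}: latency cost 60 + fixed 16 = 76.
All other subsets cost ≥ 71. Minimum total cost: 69.

69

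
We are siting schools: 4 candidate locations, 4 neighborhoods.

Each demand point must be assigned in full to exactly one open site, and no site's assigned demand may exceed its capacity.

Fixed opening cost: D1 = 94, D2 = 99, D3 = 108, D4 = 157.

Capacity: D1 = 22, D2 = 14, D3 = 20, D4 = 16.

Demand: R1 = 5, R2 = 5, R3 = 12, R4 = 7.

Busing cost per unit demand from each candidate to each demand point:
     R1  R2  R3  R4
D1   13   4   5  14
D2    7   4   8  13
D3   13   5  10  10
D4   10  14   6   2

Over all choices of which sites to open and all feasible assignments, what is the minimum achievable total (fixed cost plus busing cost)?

395

Open {D1, D4}; cheapest assignment that respects the capacities:
  D1 (cap 22, load 17): R2, R3 — cost 5×4 + 12×5 = 80
  D4 (cap 16, load 12): R1, R4 — cost 5×10 + 7×2 = 64
  Shipping 144, fixed 251 → total 395.
  Any other capacity-feasible assignment to {D1, D4} ships for at least 144.
Compare {D1, D2}: its best feasible assignment gives total 399.
Compare {D1, D3}: its best feasible assignment gives total 417.
Every other set of open sites that can feasibly serve all demand totals ≥ 399 even under its best assignment. Minimum: 395.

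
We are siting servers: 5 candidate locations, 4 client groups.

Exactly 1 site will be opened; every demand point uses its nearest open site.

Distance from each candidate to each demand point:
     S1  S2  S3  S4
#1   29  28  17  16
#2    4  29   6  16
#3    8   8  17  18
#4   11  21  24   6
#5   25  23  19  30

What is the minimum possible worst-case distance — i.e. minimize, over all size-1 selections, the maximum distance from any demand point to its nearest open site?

18

Open {#3}.
  Farthest demand point is S4 at distance 18 (to #3); all others are ≤ 18.
With {#4} the worst case is 24.
With {#1} the worst case is 29.
No size-1 selection achieves below 18.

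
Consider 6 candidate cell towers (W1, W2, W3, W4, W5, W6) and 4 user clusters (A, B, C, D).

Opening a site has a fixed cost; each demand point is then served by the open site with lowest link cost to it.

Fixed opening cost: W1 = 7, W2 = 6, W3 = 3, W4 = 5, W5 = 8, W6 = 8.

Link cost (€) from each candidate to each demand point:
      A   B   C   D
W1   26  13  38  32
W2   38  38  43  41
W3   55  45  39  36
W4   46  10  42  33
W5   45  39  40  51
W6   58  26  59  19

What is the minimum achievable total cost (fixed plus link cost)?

Open {W1, W6}: assign each demand point to its cheapest open site.
  A→W1 26, B→W1 13, C→W1 38, D→W6 19
  link cost 96, fixed 15 → total 111.
Compare {W1, W4, W6}: link cost 93 + fixed 20 = 113.
Compare {W1, W3, W6}: link cost 96 + fixed 18 = 114.
Compare {W1}: link cost 109 + fixed 7 = 116.
All other subsets cost ≥ 113. Minimum total cost: 111.

111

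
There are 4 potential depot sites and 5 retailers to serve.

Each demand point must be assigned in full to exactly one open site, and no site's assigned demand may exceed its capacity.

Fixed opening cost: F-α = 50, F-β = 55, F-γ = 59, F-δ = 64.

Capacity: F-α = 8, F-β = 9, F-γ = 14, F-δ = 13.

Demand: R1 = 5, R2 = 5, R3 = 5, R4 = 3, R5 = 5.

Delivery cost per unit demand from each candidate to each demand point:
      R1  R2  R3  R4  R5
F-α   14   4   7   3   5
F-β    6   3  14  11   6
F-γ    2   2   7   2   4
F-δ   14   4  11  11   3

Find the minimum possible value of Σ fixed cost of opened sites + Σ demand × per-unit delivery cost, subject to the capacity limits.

209

Open {F-γ, F-δ}; cheapest assignment that respects the capacities:
  F-γ (cap 14, load 13): R1, R3, R4 — cost 5×2 + 5×7 + 3×2 = 51
  F-δ (cap 13, load 10): R2, R5 — cost 5×4 + 5×3 = 35
  Shipping 86, fixed 123 → total 209.
  Any other capacity-feasible assignment to {F-γ, F-δ} ships for at least 86.
Compare {F-α, F-γ, F-δ}: its best feasible assignment gives total 249.
Compare {F-α, F-β, F-γ}: its best feasible assignment gives total 250.
Every other set of open sites that can feasibly serve all demand totals ≥ 249 even under its best assignment. Minimum: 209.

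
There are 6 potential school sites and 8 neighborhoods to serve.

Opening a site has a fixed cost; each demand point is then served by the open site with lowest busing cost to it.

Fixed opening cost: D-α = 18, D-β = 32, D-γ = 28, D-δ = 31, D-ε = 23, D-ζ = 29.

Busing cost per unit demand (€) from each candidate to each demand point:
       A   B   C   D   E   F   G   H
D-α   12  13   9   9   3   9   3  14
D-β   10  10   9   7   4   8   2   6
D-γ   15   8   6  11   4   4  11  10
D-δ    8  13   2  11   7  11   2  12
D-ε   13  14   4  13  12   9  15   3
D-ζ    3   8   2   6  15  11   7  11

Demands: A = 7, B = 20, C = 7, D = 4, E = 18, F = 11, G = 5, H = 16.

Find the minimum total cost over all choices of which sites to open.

478

Open {D-α, D-γ, D-ε, D-ζ}: assign each demand point to its cheapest open site.
  A→D-ζ 7×3=21, B→D-γ 20×8=160, C→D-ζ 7×2=14, D→D-ζ 4×6=24, E→D-α 18×3=54, F→D-γ 11×4=44, G→D-α 5×3=15, H→D-ε 16×3=48
  busing cost 380, fixed 98 → total 478.
Compare {D-γ, D-ε, D-ζ}: busing cost 418 + fixed 80 = 498.
Compare {D-γ, D-δ, D-ε, D-ζ}: busing cost 393 + fixed 111 = 504.
Compare {D-α, D-γ, D-δ, D-ε, D-ζ}: busing cost 375 + fixed 129 = 504.
All other subsets cost ≥ 498. Minimum total cost: 478.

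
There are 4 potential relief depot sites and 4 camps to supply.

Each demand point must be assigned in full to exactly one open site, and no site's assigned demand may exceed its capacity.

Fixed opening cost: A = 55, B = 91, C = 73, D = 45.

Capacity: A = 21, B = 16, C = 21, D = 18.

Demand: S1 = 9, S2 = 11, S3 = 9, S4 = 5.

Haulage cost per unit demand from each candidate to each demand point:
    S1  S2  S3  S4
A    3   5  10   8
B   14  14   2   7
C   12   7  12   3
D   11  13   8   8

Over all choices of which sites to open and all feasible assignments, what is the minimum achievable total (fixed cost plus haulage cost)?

281

Open {A, B}; cheapest assignment that respects the capacities:
  A (cap 21, load 20): S1, S2 — cost 9×3 + 11×5 = 82
  B (cap 16, load 14): S3, S4 — cost 9×2 + 5×7 = 53
  Shipping 135, fixed 146 → total 281.
  Any other capacity-feasible assignment to {A, B} ships for at least 135.
Compare {A, D}: its best feasible assignment gives total 294.
Compare {A, B, D}: its best feasible assignment gives total 326.
Every other set of open sites that can feasibly serve all demand totals ≥ 294 even under its best assignment. Minimum: 281.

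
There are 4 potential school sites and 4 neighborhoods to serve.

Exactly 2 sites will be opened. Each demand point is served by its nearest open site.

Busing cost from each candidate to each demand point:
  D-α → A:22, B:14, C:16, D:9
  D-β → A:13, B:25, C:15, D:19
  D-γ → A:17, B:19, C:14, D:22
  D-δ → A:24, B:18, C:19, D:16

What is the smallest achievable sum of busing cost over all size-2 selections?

51

Open {D-α, D-β}.
  A→D-β 13, B→D-α 14, C→D-β 15, D→D-α 9  ⇒ total 51.
Compare {D-α, D-γ}: total 54.
Compare {D-α, D-δ}: total 61.
No size-2 selection does better; minimum is 51.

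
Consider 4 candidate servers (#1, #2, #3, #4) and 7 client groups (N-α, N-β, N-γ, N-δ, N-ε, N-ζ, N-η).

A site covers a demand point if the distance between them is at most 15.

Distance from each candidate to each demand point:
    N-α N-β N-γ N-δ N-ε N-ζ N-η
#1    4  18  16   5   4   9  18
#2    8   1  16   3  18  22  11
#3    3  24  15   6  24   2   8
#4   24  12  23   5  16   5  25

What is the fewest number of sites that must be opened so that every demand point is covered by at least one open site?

Coverage sets (demand points within 15 of each site):
  #1: {N-α, N-δ, N-ε, N-ζ}
  #2: {N-α, N-β, N-δ, N-η}
  #3: {N-α, N-γ, N-δ, N-ζ, N-η}
  #4: {N-β, N-δ, N-ζ}
No 2 sites suffice: every size-2 union leaves at least one demand point uncovered.
But {#1, #2, #3} covers everything, so the minimum is 3.

3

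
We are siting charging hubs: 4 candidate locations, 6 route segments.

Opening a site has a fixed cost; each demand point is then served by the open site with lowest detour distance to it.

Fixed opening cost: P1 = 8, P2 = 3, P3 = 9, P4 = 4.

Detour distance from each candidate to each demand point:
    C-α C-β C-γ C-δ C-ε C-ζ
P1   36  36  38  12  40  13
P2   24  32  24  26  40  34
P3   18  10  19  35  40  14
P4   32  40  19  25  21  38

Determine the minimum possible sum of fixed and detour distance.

Open {P1, P3, P4}: assign each demand point to its cheapest open site.
  C-α→P3 18, C-β→P3 10, C-γ→P3 19, C-δ→P1 12, C-ε→P4 21, C-ζ→P1 13
  detour distance 93, fixed 21 → total 114.
Compare {P1, P2, P3, P4}: detour distance 93 + fixed 24 = 117.
Compare {P3, P4}: detour distance 107 + fixed 13 = 120.
Compare {P2, P3, P4}: detour distance 107 + fixed 16 = 123.
All other subsets cost ≥ 117. Minimum total cost: 114.

114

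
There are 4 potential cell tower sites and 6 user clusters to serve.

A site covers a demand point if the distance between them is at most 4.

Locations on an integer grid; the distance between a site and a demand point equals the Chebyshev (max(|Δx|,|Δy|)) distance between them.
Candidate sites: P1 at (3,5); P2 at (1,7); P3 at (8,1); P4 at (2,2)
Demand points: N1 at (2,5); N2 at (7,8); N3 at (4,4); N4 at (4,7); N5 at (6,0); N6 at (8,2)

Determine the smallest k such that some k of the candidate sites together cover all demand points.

Coverage sets (demand points within 4 of each site):
  P1: {N1, N2, N3, N4}
  P2: {N1, N3, N4}
  P3: {N3, N5, N6}
  P4: {N1, N3, N5}
No single site covers all 6 demand points.
But {P1, P3} covers everything, so the minimum is 2.

2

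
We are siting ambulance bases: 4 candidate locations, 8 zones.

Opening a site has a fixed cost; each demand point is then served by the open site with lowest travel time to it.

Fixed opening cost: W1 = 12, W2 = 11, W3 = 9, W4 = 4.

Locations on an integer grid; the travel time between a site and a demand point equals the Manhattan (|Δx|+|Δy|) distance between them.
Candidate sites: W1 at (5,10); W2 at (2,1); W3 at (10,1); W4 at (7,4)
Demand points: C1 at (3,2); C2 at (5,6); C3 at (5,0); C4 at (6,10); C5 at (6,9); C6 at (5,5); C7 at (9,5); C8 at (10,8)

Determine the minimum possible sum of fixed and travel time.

Open {W4}: assign each demand point to its cheapest open site.
  C1→W4 6, C2→W4 4, C3→W4 6, C4→W4 7, C5→W4 6, C6→W4 3, C7→W4 3, C8→W4 7
  travel time 42, fixed 4 → total 46.
Compare {W1, W4}: travel time 32 + fixed 16 = 48.
Compare {W2, W4}: travel time 36 + fixed 15 = 51.
Compare {W1, W2, W4}: travel time 26 + fixed 27 = 53.
All other subsets cost ≥ 48. Minimum total cost: 46.

46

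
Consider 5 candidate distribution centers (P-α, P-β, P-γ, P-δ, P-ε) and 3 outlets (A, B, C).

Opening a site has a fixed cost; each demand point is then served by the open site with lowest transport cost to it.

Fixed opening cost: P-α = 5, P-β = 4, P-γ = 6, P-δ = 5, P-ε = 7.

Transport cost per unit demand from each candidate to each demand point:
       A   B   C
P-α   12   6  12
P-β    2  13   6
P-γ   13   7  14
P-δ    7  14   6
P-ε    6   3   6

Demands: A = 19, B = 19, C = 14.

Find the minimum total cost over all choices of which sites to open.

190

Open {P-β, P-ε}: assign each demand point to its cheapest open site.
  A→P-β 19×2=38, B→P-ε 19×3=57, C→P-β 14×6=84
  transport cost 179, fixed 11 → total 190.
Compare {P-α, P-β, P-ε}: transport cost 179 + fixed 16 = 195.
Compare {P-β, P-δ, P-ε}: transport cost 179 + fixed 16 = 195.
Compare {P-β, P-γ, P-ε}: transport cost 179 + fixed 17 = 196.
All other subsets cost ≥ 195. Minimum total cost: 190.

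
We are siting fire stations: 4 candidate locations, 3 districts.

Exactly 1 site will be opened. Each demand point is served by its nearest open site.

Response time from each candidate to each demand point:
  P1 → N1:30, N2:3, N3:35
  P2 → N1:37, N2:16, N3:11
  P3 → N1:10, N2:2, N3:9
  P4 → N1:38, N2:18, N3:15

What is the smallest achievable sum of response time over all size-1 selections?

21

Open {P3}.
  N1→P3 10, N2→P3 2, N3→P3 9  ⇒ total 21.
Compare {P2}: total 64.
Compare {P1}: total 68.
No size-1 selection does better; minimum is 21.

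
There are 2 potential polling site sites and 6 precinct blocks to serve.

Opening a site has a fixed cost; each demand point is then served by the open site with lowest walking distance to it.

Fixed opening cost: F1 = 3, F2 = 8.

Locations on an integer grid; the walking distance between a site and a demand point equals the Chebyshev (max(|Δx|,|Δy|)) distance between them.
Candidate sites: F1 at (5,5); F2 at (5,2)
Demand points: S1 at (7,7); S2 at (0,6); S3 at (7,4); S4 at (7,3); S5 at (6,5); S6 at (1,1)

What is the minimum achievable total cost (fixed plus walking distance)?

Open {F1}: assign each demand point to its cheapest open site.
  S1→F1 2, S2→F1 5, S3→F1 2, S4→F1 2, S5→F1 1, S6→F1 4
  walking distance 16, fixed 3 → total 19.
Compare {F1, F2}: walking distance 16 + fixed 11 = 27.
Compare {F2}: walking distance 21 + fixed 8 = 29.

19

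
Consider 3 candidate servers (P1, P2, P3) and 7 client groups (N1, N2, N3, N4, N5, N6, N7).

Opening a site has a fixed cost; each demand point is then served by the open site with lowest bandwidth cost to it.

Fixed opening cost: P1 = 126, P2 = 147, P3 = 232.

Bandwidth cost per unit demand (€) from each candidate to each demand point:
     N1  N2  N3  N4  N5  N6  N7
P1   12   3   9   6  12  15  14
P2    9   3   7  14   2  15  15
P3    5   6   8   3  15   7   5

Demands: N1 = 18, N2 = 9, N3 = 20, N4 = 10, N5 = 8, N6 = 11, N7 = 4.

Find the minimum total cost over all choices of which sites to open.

779

Open {P2, P3}: assign each demand point to its cheapest open site.
  N1→P3 18×5=90, N2→P2 9×3=27, N3→P2 20×7=140, N4→P3 10×3=30, N5→P2 8×2=16, N6→P3 11×7=77, N7→P3 4×5=20
  bandwidth cost 400, fixed 379 → total 779.
Compare {P3}: bandwidth cost 551 + fixed 232 = 783.
Compare {P2}: bandwidth cost 710 + fixed 147 = 857.
Compare {P1, P3}: bandwidth cost 500 + fixed 358 = 858.
All other subsets cost ≥ 783. Minimum total cost: 779.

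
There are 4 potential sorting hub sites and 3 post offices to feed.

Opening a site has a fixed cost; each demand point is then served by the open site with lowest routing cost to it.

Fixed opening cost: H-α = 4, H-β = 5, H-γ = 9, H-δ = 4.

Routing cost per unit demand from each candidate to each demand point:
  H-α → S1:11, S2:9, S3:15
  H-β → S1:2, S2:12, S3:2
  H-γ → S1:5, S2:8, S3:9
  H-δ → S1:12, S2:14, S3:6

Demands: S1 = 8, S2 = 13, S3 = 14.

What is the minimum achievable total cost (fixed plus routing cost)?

162

Open {H-β, H-γ}: assign each demand point to its cheapest open site.
  S1→H-β 8×2=16, S2→H-γ 13×8=104, S3→H-β 14×2=28
  routing cost 148, fixed 14 → total 162.
Compare {H-α, H-β, H-γ}: routing cost 148 + fixed 18 = 166.
Compare {H-β, H-γ, H-δ}: routing cost 148 + fixed 18 = 166.
Compare {H-α, H-β}: routing cost 161 + fixed 9 = 170.
All other subsets cost ≥ 166. Minimum total cost: 162.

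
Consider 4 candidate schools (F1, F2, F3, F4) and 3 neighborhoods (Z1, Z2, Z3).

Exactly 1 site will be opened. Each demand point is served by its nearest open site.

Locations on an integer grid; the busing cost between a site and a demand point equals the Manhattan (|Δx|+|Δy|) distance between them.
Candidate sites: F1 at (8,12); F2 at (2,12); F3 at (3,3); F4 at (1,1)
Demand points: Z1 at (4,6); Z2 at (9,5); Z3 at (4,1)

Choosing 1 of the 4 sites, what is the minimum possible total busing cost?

15

Open {F3}.
  Z1→F3 4, Z2→F3 8, Z3→F3 3  ⇒ total 15.
Compare {F4}: total 23.
Compare {F1}: total 33.
No size-1 selection does better; minimum is 15.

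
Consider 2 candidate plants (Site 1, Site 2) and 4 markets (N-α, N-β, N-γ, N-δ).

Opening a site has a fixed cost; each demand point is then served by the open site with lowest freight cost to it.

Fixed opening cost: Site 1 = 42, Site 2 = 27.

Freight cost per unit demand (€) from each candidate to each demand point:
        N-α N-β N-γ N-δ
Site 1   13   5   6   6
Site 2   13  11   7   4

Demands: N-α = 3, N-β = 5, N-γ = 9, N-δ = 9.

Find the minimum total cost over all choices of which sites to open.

214

Open {Site 1}: assign each demand point to its cheapest open site.
  N-α→Site 1 3×13=39, N-β→Site 1 5×5=25, N-γ→Site 1 9×6=54, N-δ→Site 1 9×6=54
  freight cost 172, fixed 42 → total 214.
Compare {Site 2}: freight cost 193 + fixed 27 = 220.
Compare {Site 1, Site 2}: freight cost 154 + fixed 69 = 223.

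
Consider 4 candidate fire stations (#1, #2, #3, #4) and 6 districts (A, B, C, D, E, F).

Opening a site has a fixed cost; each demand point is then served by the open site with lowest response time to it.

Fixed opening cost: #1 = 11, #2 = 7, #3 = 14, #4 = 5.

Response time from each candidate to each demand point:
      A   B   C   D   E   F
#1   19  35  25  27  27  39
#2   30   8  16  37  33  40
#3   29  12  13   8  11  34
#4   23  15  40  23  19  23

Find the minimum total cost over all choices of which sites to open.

109

Open {#3, #4}: assign each demand point to its cheapest open site.
  A→#4 23, B→#3 12, C→#3 13, D→#3 8, E→#3 11, F→#4 23
  response time 90, fixed 19 → total 109.
Compare {#2, #3, #4}: response time 86 + fixed 26 = 112.
Compare {#1, #3, #4}: response time 86 + fixed 30 = 116.
Compare {#1, #2, #3, #4}: response time 82 + fixed 37 = 119.
All other subsets cost ≥ 112. Minimum total cost: 109.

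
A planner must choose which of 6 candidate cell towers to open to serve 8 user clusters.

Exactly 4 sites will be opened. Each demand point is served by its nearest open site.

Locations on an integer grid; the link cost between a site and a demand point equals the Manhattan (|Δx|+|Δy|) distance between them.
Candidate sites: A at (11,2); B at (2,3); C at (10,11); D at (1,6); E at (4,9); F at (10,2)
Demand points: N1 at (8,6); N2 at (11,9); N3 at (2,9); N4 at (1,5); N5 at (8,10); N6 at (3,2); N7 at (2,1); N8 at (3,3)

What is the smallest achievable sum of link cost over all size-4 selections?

Open {B, C, D, E}.
  N1→C 7, N2→C 3, N3→E 2, N4→D 1, N5→C 3, N6→B 2, N7→B 2, N8→B 1  ⇒ total 21.
Compare {B, C, D, F}: total 22.
Compare {B, C, E, F}: total 22.
No size-4 selection does better; minimum is 21.

21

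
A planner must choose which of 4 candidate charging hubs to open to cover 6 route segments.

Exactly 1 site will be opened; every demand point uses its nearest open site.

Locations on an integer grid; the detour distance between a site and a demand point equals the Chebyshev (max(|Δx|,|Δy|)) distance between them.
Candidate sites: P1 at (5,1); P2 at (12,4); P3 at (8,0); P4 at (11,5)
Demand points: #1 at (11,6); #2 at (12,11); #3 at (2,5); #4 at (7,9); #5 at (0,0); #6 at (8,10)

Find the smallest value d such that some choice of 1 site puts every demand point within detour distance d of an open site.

Open {P1}.
  Farthest demand point is #2 at detour distance 10 (to P1); all others are ≤ 10.
With {P3} the worst case is 11.
With {P4} the worst case is 11.
No size-1 selection achieves below 10.

10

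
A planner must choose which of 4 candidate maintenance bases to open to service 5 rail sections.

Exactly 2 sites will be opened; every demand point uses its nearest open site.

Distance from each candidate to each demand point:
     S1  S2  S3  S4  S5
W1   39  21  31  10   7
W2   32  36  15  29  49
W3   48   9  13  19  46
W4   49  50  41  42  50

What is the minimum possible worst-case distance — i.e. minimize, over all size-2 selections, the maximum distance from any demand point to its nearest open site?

32

Open {W1, W2}.
  Farthest demand point is S1 at distance 32 (to W2); all others are ≤ 32.
With {W1, W3} the worst case is 39.
With {W1, W4} the worst case is 39.
No size-2 selection achieves below 32.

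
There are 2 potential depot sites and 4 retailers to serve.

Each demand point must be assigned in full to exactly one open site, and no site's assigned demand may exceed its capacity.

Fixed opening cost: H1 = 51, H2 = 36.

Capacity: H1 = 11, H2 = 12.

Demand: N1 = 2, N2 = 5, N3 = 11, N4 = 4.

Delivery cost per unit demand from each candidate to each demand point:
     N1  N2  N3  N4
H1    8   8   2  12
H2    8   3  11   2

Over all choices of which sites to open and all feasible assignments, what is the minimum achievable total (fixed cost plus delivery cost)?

Open {H1, H2}; cheapest assignment that respects the capacities:
  H1 (cap 11, load 11): N3 — cost 11×2 = 22
  H2 (cap 12, load 11): N1, N2, N4 — cost 2×8 + 5×3 + 4×2 = 39
  Shipping 61, fixed 87 → total 148.
  Any other capacity-feasible assignment to {H1, H2} ships for at least 61.
Total demand is 22 and no other set of sites has combined capacity ≥ 22, so {H1, H2} is the only feasible choice of open sites. Minimum: 148.

148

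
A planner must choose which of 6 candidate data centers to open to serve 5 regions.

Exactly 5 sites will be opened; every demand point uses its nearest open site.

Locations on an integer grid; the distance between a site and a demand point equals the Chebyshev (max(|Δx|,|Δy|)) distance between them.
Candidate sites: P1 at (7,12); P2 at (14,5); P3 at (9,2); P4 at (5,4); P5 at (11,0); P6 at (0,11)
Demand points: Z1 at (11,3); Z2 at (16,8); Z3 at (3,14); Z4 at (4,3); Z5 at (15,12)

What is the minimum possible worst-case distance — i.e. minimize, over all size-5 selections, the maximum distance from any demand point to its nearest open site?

7

Open {P1, P2, P3, P4, P5}.
  Farthest demand point is Z5 at distance 7 (to P2); all others are ≤ 7.
With {P1, P2, P3, P4, P6} the worst case is 7.
With {P1, P2, P3, P5, P6} the worst case is 7.
No size-5 selection achieves below 7.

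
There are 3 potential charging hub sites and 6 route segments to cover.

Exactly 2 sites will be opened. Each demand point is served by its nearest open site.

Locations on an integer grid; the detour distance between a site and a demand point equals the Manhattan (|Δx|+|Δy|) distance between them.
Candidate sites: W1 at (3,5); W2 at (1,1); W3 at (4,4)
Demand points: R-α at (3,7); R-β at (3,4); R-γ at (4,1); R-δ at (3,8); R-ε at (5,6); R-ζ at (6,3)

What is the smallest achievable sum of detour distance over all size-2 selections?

15

Open {W1, W3}.
  R-α→W1 2, R-β→W1 1, R-γ→W3 3, R-δ→W1 3, R-ε→W1 3, R-ζ→W3 3  ⇒ total 15.
Compare {W1, W2}: total 17.
Compare {W2, W3}: total 19.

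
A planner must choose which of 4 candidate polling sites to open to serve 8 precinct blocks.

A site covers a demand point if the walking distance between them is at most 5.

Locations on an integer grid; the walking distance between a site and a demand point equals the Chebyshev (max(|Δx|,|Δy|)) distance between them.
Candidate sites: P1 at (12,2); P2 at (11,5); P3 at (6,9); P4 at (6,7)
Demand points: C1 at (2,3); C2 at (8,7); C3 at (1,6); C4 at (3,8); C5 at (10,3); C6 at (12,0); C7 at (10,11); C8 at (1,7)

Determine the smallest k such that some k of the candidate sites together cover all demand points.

2

Coverage sets (demand points within 5 of each site):
  P1: {C2, C5, C6}
  P2: {C2, C5, C6}
  P3: {C2, C3, C4, C7, C8}
  P4: {C1, C2, C3, C4, C5, C7, C8}
No single site covers all 8 demand points.
But {P1, P4} covers everything, so the minimum is 2.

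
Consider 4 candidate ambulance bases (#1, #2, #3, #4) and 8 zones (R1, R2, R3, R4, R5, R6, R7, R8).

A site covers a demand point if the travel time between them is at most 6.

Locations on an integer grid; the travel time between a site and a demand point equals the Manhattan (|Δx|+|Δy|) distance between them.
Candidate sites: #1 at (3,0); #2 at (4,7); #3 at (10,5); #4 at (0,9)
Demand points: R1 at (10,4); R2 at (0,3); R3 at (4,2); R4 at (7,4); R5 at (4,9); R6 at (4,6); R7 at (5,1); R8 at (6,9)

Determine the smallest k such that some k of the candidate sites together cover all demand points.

Coverage sets (demand points within 6 of each site):
  #1: {R2, R3, R7}
  #2: {R3, R4, R5, R6, R8}
  #3: {R1, R4}
  #4: {R2, R5, R8}
No 2 sites suffice: every size-2 union leaves at least one demand point uncovered.
But {#1, #2, #3} covers everything, so the minimum is 3.

3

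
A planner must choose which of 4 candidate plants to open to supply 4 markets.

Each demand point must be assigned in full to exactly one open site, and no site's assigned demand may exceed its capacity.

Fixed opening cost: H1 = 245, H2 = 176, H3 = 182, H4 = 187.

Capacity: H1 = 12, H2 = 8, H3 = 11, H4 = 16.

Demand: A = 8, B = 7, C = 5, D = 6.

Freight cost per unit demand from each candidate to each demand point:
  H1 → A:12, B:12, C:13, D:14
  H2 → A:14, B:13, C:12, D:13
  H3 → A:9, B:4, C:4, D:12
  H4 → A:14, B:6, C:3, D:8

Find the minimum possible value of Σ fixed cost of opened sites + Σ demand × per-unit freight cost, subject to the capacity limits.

Open {H3, H4}; cheapest assignment that respects the capacities:
  H3 (cap 11, load 11): C, D — cost 5×4 + 6×12 = 92
  H4 (cap 16, load 15): A, B — cost 8×14 + 7×6 = 154
  Shipping 246, fixed 369 → total 615.
  Any other capacity-feasible assignment to {H3, H4} ships for at least 246.
Compare {H1, H4}: its best feasible assignment gives total 735.
Compare {H2, H3, H4}: its best feasible assignment gives total 748.
Every other set of open sites that can feasibly serve all demand totals ≥ 735 even under its best assignment. Minimum: 615.

615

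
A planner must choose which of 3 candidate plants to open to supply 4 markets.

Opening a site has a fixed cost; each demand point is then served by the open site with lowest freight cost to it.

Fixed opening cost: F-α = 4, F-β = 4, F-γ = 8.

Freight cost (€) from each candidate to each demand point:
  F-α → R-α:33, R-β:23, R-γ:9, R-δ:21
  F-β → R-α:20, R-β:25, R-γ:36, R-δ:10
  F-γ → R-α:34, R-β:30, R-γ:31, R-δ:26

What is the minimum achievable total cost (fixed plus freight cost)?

Open {F-α, F-β}: assign each demand point to its cheapest open site.
  R-α→F-β 20, R-β→F-α 23, R-γ→F-α 9, R-δ→F-β 10
  freight cost 62, fixed 8 → total 70.
Compare {F-α, F-β, F-γ}: freight cost 62 + fixed 16 = 78.
Compare {F-α}: freight cost 86 + fixed 4 = 90.
Compare {F-β}: freight cost 91 + fixed 4 = 95.
All other subsets cost ≥ 78. Minimum total cost: 70.

70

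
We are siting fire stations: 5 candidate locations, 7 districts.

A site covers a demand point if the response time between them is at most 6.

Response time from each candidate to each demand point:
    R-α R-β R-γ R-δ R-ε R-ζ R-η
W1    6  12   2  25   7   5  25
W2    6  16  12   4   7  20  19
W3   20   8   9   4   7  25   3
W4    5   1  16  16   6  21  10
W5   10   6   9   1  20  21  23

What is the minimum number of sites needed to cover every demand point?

Coverage sets (demand points within 6 of each site):
  W1: {R-α, R-γ, R-ζ}
  W2: {R-α, R-δ}
  W3: {R-δ, R-η}
  W4: {R-α, R-β, R-ε}
  W5: {R-β, R-δ}
No 2 sites suffice: every size-2 union leaves at least one demand point uncovered.
But {W1, W3, W4} covers everything, so the minimum is 3.

3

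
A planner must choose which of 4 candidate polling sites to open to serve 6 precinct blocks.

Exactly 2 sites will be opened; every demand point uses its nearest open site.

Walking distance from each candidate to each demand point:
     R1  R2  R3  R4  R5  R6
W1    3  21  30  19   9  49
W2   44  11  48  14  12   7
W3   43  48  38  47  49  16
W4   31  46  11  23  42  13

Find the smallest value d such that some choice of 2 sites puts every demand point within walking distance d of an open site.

21

Open {W1, W4}.
  Farthest demand point is R2 at walking distance 21 (to W1); all others are ≤ 21.
With {W1, W2} the worst case is 30.
With {W1, W3} the worst case is 30.
No size-2 selection achieves below 21.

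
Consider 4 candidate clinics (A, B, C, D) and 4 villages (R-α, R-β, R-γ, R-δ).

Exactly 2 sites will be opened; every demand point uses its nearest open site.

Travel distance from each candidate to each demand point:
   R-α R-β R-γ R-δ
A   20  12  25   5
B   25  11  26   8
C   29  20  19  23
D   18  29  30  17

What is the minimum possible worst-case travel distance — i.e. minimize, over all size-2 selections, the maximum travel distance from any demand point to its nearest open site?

20

Open {A, C}.
  Farthest demand point is R-α at travel distance 20 (to A); all others are ≤ 20.
With {C, D} the worst case is 20.
With {A, B} the worst case is 25.
No size-2 selection achieves below 20.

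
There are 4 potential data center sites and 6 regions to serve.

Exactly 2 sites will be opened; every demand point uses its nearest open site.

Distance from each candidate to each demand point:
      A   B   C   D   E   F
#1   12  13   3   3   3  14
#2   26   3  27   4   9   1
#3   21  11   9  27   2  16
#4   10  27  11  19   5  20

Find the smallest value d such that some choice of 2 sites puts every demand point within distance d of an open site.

11

Open {#2, #4}.
  Farthest demand point is C at distance 11 (to #4); all others are ≤ 11.
With {#1, #2} the worst case is 12.
With {#1, #3} the worst case is 14.
No size-2 selection achieves below 11.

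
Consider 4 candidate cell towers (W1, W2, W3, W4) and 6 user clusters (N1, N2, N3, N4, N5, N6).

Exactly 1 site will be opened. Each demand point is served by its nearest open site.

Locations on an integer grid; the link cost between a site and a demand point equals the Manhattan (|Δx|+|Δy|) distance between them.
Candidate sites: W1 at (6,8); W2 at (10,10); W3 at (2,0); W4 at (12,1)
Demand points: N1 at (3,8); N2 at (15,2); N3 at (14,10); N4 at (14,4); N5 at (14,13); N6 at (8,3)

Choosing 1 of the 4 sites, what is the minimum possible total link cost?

Open {W2}.
  N1→W2 9, N2→W2 13, N3→W2 4, N4→W2 10, N5→W2 7, N6→W2 9  ⇒ total 52.
Compare {W4}: total 56.
Compare {W1}: total 60.
No size-1 selection does better; minimum is 52.

52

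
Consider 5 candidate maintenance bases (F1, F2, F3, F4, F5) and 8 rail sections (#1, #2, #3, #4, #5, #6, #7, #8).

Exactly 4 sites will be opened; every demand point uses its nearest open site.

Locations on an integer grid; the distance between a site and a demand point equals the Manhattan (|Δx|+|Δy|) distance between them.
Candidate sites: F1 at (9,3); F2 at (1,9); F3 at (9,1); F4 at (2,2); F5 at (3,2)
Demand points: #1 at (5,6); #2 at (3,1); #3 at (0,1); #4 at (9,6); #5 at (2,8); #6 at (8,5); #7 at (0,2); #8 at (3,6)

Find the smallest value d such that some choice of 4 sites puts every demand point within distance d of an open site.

6

Open {F1, F2, F3, F5}.
  Farthest demand point is #1 at distance 6 (to F5); all others are ≤ 6.
With {F1, F2, F4, F5} the worst case is 6.
With {F1, F3, F4, F5} the worst case is 6.
No size-4 selection achieves below 6.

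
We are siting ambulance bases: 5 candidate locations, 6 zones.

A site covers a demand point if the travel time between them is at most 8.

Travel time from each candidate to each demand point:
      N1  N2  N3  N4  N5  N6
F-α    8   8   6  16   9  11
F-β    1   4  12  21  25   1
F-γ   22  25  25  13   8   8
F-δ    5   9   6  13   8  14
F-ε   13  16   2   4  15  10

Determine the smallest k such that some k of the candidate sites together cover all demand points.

Coverage sets (demand points within 8 of each site):
  F-α: {N1, N2, N3}
  F-β: {N1, N2, N6}
  F-γ: {N5, N6}
  F-δ: {N1, N3, N5}
  F-ε: {N3, N4}
No 2 sites suffice: every size-2 union leaves at least one demand point uncovered.
But {F-α, F-γ, F-ε} covers everything, so the minimum is 3.

3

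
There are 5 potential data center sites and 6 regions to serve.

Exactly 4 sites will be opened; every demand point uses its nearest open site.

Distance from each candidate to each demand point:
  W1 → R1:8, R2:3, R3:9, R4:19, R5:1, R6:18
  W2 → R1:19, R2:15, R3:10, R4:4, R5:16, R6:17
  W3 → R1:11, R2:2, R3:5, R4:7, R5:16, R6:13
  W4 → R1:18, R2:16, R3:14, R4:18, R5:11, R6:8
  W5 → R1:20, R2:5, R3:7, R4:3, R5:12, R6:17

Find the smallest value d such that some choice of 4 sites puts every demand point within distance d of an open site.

Open {W1, W2, W3, W4}.
  Farthest demand point is R1 at distance 8 (to W1); all others are ≤ 8.
With {W1, W2, W4, W5} the worst case is 8.
With {W1, W3, W4, W5} the worst case is 8.
No size-4 selection achieves below 8.

8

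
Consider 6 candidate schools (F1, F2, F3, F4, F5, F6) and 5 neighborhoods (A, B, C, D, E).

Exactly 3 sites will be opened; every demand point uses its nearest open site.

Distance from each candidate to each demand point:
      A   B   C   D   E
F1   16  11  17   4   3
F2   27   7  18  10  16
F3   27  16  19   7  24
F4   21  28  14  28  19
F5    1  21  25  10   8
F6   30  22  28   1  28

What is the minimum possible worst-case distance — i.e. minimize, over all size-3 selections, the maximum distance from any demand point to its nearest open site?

Open {F1, F4, F5}.
  Farthest demand point is C at distance 14 (to F4); all others are ≤ 14.
With {F2, F4, F5} the worst case is 14.
With {F1, F2, F4} the worst case is 16.
No size-3 selection achieves below 14.

14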